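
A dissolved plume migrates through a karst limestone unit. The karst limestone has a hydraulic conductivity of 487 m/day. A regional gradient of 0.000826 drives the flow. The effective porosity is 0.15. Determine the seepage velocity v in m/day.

2.68

Hydraulic gradient i = 0.000826.
Darcy flux q = K · i = 487.0 × 0.0008260 = 0.4023 m/day.
Seepage velocity v = q / n_e = 0.4023 / 0.15 = 2.682 m/day.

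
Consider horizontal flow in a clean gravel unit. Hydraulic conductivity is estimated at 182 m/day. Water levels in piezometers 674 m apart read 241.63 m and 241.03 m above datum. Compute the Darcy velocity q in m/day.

0.162

Hydraulic gradient i = (241.63 − 241.03) / 674 = 0.6 / 674 = 0.0008902.
Specific discharge q = K · i = 182.0 × 0.0008902 = 0.1620 m/day.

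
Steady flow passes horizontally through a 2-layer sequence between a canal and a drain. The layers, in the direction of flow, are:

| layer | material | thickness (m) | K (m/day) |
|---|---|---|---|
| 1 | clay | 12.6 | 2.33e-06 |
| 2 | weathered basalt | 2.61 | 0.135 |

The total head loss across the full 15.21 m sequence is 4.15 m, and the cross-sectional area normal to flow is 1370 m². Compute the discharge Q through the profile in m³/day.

Flow is perpendicular to layering, so the layers act in series and the equivalent K is the thickness-weighted harmonic mean.
Total thickness L = 12.6 + 2.61 = 15.21 m.
Σ(b_i/K_i) = 12.6/2.33e-06 + 2.61/0.135 = 5.408e+06 d.
K_eq = L / Σ(b_i/K_i) = 15.21 / 5.408e+06 = 2.813e-06 m/day.
Q = K_eq · A · (Δh/L) = 2.813e-06 × 1370 × (4.15/15.21) = 0.001051 m³/day.

0.00105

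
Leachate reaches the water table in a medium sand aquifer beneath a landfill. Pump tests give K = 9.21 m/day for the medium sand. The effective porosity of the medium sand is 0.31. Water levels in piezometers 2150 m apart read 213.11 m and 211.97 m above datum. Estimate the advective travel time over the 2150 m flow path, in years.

Hydraulic gradient i = (213.11 − 211.97) / 2150 = 1.14 / 2150 = 0.0005302.
Darcy flux q = K · i = 9.210 × 0.0005302 = 0.004883 m/day.
Seepage velocity v = q / n_e = 0.004883 / 0.31 = 0.01575 m/day.
Travel time t = L / v = 2150 / 0.01575 = 1.365e+05 days = 373.7 years.

374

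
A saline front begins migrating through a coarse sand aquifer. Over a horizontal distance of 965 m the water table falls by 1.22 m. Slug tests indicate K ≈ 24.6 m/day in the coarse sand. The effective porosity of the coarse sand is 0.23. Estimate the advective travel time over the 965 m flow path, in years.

Hydraulic gradient i = Δh / L = 1.22 / 965 = 0.001264.
Darcy flux q = K · i = 24.60 × 0.001264 = 0.03110 m/day.
Seepage velocity v = q / n_e = 0.03110 / 0.23 = 0.1352 m/day.
Travel time t = L / v = 965 / 0.1352 = 7137 days = 19.54 years.

19.5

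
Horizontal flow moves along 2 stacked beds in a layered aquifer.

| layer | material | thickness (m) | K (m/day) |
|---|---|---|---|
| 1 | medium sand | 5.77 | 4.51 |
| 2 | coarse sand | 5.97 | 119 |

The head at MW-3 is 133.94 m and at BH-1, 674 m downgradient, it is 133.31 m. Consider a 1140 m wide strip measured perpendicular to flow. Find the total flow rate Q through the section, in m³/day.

785

Flow is parallel to layering, so each bed carries its own Darcy discharge and the transmissivities add.
Σ(K_i·b_i) = 4.51×5.77 + 119×5.97 = 736.5 m²/day.
Hydraulic gradient i = (133.94 − 133.31) / 674 = 0.63 / 674 = 0.0009347.
Q = Σ(K_i·b_i) · W · i = 736.5 × 1140 × 0.0009347 = 784.7 m³/day.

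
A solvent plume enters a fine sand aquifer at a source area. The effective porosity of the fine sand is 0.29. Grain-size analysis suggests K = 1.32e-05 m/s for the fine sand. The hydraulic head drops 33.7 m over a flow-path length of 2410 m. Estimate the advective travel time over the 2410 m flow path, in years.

Convert K: 1.32e-05 m/s × 86400 = 1.140 m/day.
Hydraulic gradient i = Δh / L = 33.7 / 2410 = 0.01398.
Darcy flux q = K · i = 1.140 × 0.01398 = 0.01595 m/day.
Seepage velocity v = q / n_e = 0.01595 / 0.29 = 0.05499 m/day.
Travel time t = L / v = 2410 / 0.05499 = 43824 days = 120.0 years.

120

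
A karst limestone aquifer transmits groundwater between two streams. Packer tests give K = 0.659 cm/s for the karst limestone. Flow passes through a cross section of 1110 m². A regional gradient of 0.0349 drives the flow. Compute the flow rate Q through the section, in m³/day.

Convert K: 0.659 cm/s × 864 = 569.4 m/day.
Hydraulic gradient i = 0.0349.
Darcy's law: Q = K · A · i = 569.4 × 1110 × 0.03490 = 22057 m³/day.

22100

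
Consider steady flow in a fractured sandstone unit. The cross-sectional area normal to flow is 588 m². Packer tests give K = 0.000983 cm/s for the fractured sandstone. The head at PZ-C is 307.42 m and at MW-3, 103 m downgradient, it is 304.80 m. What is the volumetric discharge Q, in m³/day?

12.7

Convert K: 0.000983 cm/s × 864 = 0.8493 m/day.
Hydraulic gradient i = (307.42 − 304.80) / 103 = 2.62 / 103 = 0.02544.
Darcy's law: Q = K · A · i = 0.8493 × 588.0 × 0.02544 = 12.70 m³/day.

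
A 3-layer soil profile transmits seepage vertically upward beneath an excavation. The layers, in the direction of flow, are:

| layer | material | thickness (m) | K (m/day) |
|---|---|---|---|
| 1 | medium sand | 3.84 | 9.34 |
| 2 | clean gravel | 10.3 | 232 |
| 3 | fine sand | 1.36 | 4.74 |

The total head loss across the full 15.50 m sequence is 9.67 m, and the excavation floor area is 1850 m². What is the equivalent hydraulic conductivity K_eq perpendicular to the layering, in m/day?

20.9

Flow is perpendicular to layering, so the layers act in series and the equivalent K is the thickness-weighted harmonic mean.
Total thickness L = 3.84 + 10.3 + 1.36 = 15.50 m.
Σ(b_i/K_i) = 3.84/9.34 + 10.3/232 + 1.36/4.74 = 0.7425 d.
K_eq = L / Σ(b_i/K_i) = 15.50 / 0.7425 = 20.88 m/day.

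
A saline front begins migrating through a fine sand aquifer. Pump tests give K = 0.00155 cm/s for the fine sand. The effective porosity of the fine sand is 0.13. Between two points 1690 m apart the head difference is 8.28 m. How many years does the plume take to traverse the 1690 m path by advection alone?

91.7

Convert K: 0.00155 cm/s × 864 = 1.339 m/day.
Hydraulic gradient i = Δh / L = 8.28 / 1690 = 0.004899.
Darcy flux q = K · i = 1.339 × 0.004899 = 0.006561 m/day.
Seepage velocity v = q / n_e = 0.006561 / 0.13 = 0.05047 m/day.
Travel time t = L / v = 1690 / 0.05047 = 33484 days = 91.67 years.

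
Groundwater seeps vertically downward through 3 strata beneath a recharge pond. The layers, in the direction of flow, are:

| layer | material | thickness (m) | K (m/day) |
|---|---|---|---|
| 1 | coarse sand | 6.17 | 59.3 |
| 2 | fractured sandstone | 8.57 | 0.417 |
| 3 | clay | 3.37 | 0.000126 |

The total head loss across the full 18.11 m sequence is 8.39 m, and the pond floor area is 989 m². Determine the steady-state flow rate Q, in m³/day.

Flow is perpendicular to layering, so the layers act in series and the equivalent K is the thickness-weighted harmonic mean.
Total thickness L = 6.17 + 8.57 + 3.37 = 18.11 m.
Σ(b_i/K_i) = 6.17/59.3 + 8.57/0.417 + 3.37/0.000126 = 26767 d.
K_eq = L / Σ(b_i/K_i) = 18.11 / 26767 = 0.0006766 m/day.
Q = K_eq · A · (Δh/L) = 0.0006766 × 989 × (8.39/18.11) = 0.3100 m³/day.

0.310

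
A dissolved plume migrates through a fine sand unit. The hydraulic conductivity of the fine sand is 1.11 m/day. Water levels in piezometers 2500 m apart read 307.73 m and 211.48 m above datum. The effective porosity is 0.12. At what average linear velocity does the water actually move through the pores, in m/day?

Hydraulic gradient i = (307.73 − 211.48) / 2500 = 96.25 / 2500 = 0.03850.
Darcy flux q = K · i = 1.110 × 0.03850 = 0.04274 m/day.
Seepage velocity v = q / n_e = 0.04274 / 0.12 = 0.3561 m/day.

0.356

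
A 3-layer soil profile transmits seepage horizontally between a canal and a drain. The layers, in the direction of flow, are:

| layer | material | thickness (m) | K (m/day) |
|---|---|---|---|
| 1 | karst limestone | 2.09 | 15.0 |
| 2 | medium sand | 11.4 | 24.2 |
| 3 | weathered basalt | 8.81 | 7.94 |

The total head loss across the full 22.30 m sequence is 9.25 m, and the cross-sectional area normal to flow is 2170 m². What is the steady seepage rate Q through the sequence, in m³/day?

11700

Flow is perpendicular to layering, so the layers act in series and the equivalent K is the thickness-weighted harmonic mean.
Total thickness L = 2.09 + 11.4 + 8.81 = 22.30 m.
Σ(b_i/K_i) = 2.09/15.0 + 11.4/24.2 + 8.81/7.94 = 1.720 d.
K_eq = L / Σ(b_i/K_i) = 22.30 / 1.720 = 12.97 m/day.
Q = K_eq · A · (Δh/L) = 12.97 × 2170 × (9.25/22.30) = 11670 m³/day.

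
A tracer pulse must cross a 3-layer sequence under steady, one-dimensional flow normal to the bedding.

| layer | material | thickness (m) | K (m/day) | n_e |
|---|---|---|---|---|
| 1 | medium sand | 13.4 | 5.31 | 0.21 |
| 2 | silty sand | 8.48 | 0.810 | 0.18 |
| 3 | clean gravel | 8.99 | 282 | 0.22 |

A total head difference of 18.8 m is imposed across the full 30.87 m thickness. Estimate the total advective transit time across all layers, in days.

4.38

With flow normal to the layers, continuity requires the same specific discharge q through every layer.
Σ(b_i/K_i) = 13.4/5.31 + 8.48/0.810 + 8.99/282 = 13.02 d.
q = Δh / Σ(b_i/K_i) = 18.8 / 13.02 = 1.443 m/day.
In each layer the seepage velocity is v_i = q/n_i, so the layer transit time is t_i = b_i·n_i / q:
  layer 1 (medium sand): t_1 = 13.4 × 0.21 / 1.443 = 1.950 d
  layer 2 (silty sand): t_2 = 8.48 × 0.18 / 1.443 = 1.057 d
  layer 3 (clean gravel): t_3 = 8.99 × 0.22 / 1.443 = 1.370 d
Total t = Σ t_i = 4.377 days.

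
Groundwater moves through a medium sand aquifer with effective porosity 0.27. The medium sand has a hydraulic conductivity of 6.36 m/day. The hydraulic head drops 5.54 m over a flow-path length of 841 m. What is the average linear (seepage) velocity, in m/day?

Hydraulic gradient i = Δh / L = 5.54 / 841 = 0.006587.
Darcy flux q = K · i = 6.360 × 0.006587 = 0.04190 m/day.
Seepage velocity v = q / n_e = 0.04190 / 0.27 = 0.1552 m/day.

0.155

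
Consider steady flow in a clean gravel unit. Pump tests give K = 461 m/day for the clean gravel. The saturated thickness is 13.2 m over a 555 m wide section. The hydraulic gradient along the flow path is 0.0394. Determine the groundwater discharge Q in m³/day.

133000

Cross-sectional area A = 555 × 13.2 = 7326 m².
Hydraulic gradient i = 0.0394.
Darcy's law: Q = K · A · i = 461.0 × 7326 × 0.03940 = 1.331e+05 m³/day.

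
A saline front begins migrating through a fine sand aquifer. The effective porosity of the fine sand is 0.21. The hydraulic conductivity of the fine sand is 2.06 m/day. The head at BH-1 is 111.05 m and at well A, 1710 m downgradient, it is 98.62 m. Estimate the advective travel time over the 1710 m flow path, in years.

Hydraulic gradient i = (111.05 − 98.62) / 1710 = 12.43 / 1710 = 0.007269.
Darcy flux q = K · i = 2.060 × 0.007269 = 0.01497 m/day.
Seepage velocity v = q / n_e = 0.01497 / 0.21 = 0.07131 m/day.
Travel time t = L / v = 1710 / 0.07131 = 23981 days = 65.66 years.

65.7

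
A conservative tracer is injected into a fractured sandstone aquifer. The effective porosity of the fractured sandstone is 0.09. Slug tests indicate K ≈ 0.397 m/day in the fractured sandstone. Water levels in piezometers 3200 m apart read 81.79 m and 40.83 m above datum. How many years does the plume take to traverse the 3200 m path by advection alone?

155

Hydraulic gradient i = (81.79 − 40.83) / 3200 = 40.96 / 3200 = 0.01280.
Darcy flux q = K · i = 0.3970 × 0.01280 = 0.005082 m/day.
Seepage velocity v = q / n_e = 0.005082 / 0.09 = 0.05646 m/day.
Travel time t = L / v = 3200 / 0.05646 = 56675 days = 155.2 years.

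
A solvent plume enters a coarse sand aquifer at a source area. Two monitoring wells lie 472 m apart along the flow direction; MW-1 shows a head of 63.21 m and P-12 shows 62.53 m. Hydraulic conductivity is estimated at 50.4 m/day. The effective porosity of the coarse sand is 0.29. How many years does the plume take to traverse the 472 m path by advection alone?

5.16

Hydraulic gradient i = (63.21 − 62.53) / 472 = 0.68 / 472 = 0.001441.
Darcy flux q = K · i = 50.40 × 0.001441 = 0.07261 m/day.
Seepage velocity v = q / n_e = 0.07261 / 0.29 = 0.2504 m/day.
Travel time t = L / v = 472 / 0.2504 = 1885 days = 5.161 years.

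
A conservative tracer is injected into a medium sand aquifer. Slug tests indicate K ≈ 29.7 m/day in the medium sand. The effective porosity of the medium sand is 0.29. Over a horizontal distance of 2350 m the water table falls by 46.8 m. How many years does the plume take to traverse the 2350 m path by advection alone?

Hydraulic gradient i = Δh / L = 46.8 / 2350 = 0.01991.
Darcy flux q = K · i = 29.70 × 0.01991 = 0.5915 m/day.
Seepage velocity v = q / n_e = 0.5915 / 0.29 = 2.040 m/day.
Travel time t = L / v = 2350 / 2.040 = 1152 days = 3.155 years.

3.15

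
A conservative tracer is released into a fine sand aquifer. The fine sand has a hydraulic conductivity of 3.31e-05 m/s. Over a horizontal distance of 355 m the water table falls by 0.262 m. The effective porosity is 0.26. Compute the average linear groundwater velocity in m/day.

Convert K: 3.31e-05 m/s × 86400 = 2.860 m/day.
Hydraulic gradient i = Δh / L = 0.262 / 355 = 0.0007380.
Darcy flux q = K · i = 2.860 × 0.0007380 = 0.002111 m/day.
Seepage velocity v = q / n_e = 0.002111 / 0.26 = 0.008118 m/day.

0.00812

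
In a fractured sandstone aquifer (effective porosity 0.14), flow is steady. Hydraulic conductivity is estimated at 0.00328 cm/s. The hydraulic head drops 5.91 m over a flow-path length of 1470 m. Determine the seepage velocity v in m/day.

Convert K: 0.00328 cm/s × 864 = 2.834 m/day.
Hydraulic gradient i = Δh / L = 5.91 / 1470 = 0.004020.
Darcy flux q = K · i = 2.834 × 0.004020 = 0.01139 m/day.
Seepage velocity v = q / n_e = 0.01139 / 0.14 = 0.08138 m/day.

0.0814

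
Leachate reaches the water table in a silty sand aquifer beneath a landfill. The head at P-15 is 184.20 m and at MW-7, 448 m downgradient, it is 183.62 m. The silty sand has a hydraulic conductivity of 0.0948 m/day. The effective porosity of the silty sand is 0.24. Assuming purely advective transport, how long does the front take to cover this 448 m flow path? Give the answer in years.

Hydraulic gradient i = (184.20 − 183.62) / 448 = 0.58 / 448 = 0.001295.
Darcy flux q = K · i = 0.09480 × 0.001295 = 0.0001227 m/day.
Seepage velocity v = q / n_e = 0.0001227 / 0.24 = 0.0005114 m/day.
Travel time t = L / v = 448 / 0.0005114 = 8.761e+05 days = 2399 years.

2400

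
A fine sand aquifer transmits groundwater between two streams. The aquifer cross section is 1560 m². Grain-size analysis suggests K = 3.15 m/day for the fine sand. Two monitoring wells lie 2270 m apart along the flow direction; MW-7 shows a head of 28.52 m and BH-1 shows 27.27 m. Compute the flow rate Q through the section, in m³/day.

2.71

Hydraulic gradient i = (28.52 − 27.27) / 2270 = 1.25 / 2270 = 0.0005507.
Darcy's law: Q = K · A · i = 3.150 × 1560 × 0.0005507 = 2.706 m³/day.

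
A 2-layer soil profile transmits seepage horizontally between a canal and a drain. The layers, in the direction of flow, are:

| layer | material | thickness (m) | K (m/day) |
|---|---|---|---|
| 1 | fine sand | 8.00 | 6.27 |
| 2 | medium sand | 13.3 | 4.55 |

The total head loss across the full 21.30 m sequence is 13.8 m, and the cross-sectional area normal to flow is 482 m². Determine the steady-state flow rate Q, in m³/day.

1580

Flow is perpendicular to layering, so the layers act in series and the equivalent K is the thickness-weighted harmonic mean.
Total thickness L = 8.00 + 13.3 = 21.30 m.
Σ(b_i/K_i) = 8.00/6.27 + 13.3/4.55 = 4.199 d.
K_eq = L / Σ(b_i/K_i) = 21.30 / 4.199 = 5.073 m/day.
Q = K_eq · A · (Δh/L) = 5.073 × 482 × (13.8/21.30) = 1584 m³/day.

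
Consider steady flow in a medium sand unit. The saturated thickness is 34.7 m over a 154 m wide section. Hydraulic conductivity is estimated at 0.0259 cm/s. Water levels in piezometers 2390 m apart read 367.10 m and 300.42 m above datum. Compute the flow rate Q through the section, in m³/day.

Convert K: 0.0259 cm/s × 864 = 22.38 m/day.
Cross-sectional area A = 154 × 34.7 = 5344 m².
Hydraulic gradient i = (367.10 − 300.42) / 2390 = 66.68 / 2390 = 0.02790.
Darcy's law: Q = K · A · i = 22.38 × 5344 × 0.02790 = 3336 m³/day.

3340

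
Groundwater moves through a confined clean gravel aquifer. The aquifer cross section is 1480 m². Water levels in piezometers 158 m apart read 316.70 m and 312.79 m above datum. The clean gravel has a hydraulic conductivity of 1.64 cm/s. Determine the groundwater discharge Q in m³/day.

51900

Convert K: 1.64 cm/s × 864 = 1417 m/day.
Hydraulic gradient i = (316.70 − 312.79) / 158 = 3.91 / 158 = 0.02475.
Darcy's law: Q = K · A · i = 1417 × 1480 × 0.02475 = 51897 m³/day.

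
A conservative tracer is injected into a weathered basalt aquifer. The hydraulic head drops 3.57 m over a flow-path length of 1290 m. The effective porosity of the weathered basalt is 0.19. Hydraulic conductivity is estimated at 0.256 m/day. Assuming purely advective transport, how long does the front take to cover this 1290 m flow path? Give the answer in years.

947

Hydraulic gradient i = Δh / L = 3.57 / 1290 = 0.002767.
Darcy flux q = K · i = 0.2560 × 0.002767 = 0.0007085 m/day.
Seepage velocity v = q / n_e = 0.0007085 / 0.19 = 0.003729 m/day.
Travel time t = L / v = 1290 / 0.003729 = 3.460e+05 days = 947.2 years.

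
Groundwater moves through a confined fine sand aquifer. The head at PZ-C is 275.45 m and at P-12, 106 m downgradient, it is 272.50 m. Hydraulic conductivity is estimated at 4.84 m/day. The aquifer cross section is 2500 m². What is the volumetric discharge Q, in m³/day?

337

Hydraulic gradient i = (275.45 − 272.50) / 106 = 2.95 / 106 = 0.02783.
Darcy's law: Q = K · A · i = 4.840 × 2500 × 0.02783 = 336.7 m³/day.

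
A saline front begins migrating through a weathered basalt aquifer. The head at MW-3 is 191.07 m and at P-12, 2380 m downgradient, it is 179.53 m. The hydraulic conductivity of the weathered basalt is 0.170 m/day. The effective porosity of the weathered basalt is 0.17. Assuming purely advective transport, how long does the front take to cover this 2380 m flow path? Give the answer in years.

Hydraulic gradient i = (191.07 − 179.53) / 2380 = 11.54 / 2380 = 0.004849.
Darcy flux q = K · i = 0.1700 × 0.004849 = 0.0008243 m/day.
Seepage velocity v = q / n_e = 0.0008243 / 0.17 = 0.004849 m/day.
Travel time t = L / v = 2380 / 0.004849 = 4.908e+05 days = 1344 years.

1340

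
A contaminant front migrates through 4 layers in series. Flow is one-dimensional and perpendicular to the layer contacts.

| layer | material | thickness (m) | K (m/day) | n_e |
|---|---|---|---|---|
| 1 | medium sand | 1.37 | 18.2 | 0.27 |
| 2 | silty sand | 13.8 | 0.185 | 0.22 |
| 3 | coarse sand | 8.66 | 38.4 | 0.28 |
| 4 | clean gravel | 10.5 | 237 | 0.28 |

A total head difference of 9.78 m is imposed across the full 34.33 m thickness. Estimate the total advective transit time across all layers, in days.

67.2

With flow normal to the layers, continuity requires the same specific discharge q through every layer.
Σ(b_i/K_i) = 1.37/18.2 + 13.8/0.185 + 8.66/38.4 + 10.5/237 = 74.94 d.
q = Δh / Σ(b_i/K_i) = 9.78 / 74.94 = 0.1305 m/day.
In each layer the seepage velocity is v_i = q/n_i, so the layer transit time is t_i = b_i·n_i / q:
  layer 1 (medium sand): t_1 = 1.37 × 0.27 / 0.1305 = 2.834 d
  layer 2 (silty sand): t_2 = 13.8 × 0.22 / 0.1305 = 23.26 d
  layer 3 (coarse sand): t_3 = 8.66 × 0.28 / 0.1305 = 18.58 d
  layer 4 (clean gravel): t_4 = 10.5 × 0.28 / 0.1305 = 22.53 d
Total t = Σ t_i = 67.21 days.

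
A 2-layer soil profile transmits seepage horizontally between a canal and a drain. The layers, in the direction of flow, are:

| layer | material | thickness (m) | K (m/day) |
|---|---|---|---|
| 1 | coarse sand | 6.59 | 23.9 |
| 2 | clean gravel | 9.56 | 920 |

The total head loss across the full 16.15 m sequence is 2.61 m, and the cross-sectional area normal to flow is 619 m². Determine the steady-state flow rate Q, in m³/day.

Flow is perpendicular to layering, so the layers act in series and the equivalent K is the thickness-weighted harmonic mean.
Total thickness L = 6.59 + 9.56 = 16.15 m.
Σ(b_i/K_i) = 6.59/23.9 + 9.56/920 = 0.2861 d.
K_eq = L / Σ(b_i/K_i) = 16.15 / 0.2861 = 56.44 m/day.
Q = K_eq · A · (Δh/L) = 56.44 × 619 × (2.61/16.15) = 5646 m³/day.

5650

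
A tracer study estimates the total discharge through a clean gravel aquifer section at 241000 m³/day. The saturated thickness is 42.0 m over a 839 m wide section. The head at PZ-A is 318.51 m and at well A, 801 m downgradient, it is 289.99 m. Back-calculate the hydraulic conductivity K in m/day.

192

Cross-sectional area A = 839 × 42.0 = 35238 m².
Hydraulic gradient i = (318.51 − 289.99) / 801 = 28.52 / 801 = 0.03561.
From Q = K·A·i, K = Q / (A·i) = 241000 / (35238 × 0.03561) = 192.1 m/day.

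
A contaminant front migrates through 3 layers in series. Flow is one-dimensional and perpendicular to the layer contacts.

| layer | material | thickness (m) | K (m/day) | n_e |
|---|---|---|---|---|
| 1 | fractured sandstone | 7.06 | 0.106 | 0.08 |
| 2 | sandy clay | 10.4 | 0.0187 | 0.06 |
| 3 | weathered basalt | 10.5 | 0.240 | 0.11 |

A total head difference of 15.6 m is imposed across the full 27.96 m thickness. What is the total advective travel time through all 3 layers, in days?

100

With flow normal to the layers, continuity requires the same specific discharge q through every layer.
Σ(b_i/K_i) = 7.06/0.106 + 10.4/0.0187 + 10.5/0.240 = 666.5 d.
q = Δh / Σ(b_i/K_i) = 15.6 / 666.5 = 0.02341 m/day.
In each layer the seepage velocity is v_i = q/n_i, so the layer transit time is t_i = b_i·n_i / q:
  layer 1 (fractured sandstone): t_1 = 7.06 × 0.08 / 0.02341 = 24.13 d
  layer 2 (sandy clay): t_2 = 10.4 × 0.06 / 0.02341 = 26.66 d
  layer 3 (weathered basalt): t_3 = 10.5 × 0.11 / 0.02341 = 49.35 d
Total t = Σ t_i = 100.1 days.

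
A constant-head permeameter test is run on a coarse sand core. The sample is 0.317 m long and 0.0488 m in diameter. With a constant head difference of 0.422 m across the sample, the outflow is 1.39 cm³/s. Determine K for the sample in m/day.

Cross-sectional area A = π·(d/2)² = π × (0.0488/2)² = 0.001870 m².
Convert discharge: 1.39 cm³/s = 1.390e-06 m³/s.
Darcy's law rearranged: K = Q·L / (A·Δh) = 1.390e-06 × 0.317 / (0.001870 × 0.422) = 0.0005583 m/s = 48.23 m/day.

48.2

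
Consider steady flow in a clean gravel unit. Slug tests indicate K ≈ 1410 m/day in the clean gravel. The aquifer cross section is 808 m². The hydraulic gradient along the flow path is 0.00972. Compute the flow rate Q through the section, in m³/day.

11100

Hydraulic gradient i = 0.00972.
Darcy's law: Q = K · A · i = 1410 × 808.0 × 0.009720 = 11074 m³/day.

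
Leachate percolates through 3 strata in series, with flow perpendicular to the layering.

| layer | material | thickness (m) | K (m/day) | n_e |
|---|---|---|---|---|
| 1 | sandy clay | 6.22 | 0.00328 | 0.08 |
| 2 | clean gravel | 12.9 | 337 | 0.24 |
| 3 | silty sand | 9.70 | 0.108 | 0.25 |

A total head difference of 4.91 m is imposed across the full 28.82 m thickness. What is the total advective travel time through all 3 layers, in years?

With flow normal to the layers, continuity requires the same specific discharge q through every layer.
Σ(b_i/K_i) = 6.22/0.00328 + 12.9/337 + 9.70/0.108 = 1986 d.
q = Δh / Σ(b_i/K_i) = 4.91 / 1986 = 0.002472 m/day.
In each layer the seepage velocity is v_i = q/n_i, so the layer transit time is t_i = b_i·n_i / q:
  layer 1 (sandy clay): t_1 = 6.22 × 0.08 / 0.002472 = 201.3 d
  layer 2 (clean gravel): t_2 = 12.9 × 0.24 / 0.002472 = 1252 d
  layer 3 (silty sand): t_3 = 9.70 × 0.25 / 0.002472 = 981.0 d
Total t = Σ t_i = 2435 days = 6.666 years.

6.67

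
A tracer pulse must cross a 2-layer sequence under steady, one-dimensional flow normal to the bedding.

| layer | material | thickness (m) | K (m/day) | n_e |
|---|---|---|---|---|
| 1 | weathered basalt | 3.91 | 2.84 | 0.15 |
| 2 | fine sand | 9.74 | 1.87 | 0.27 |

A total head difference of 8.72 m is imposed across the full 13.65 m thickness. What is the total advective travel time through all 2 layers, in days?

With flow normal to the layers, continuity requires the same specific discharge q through every layer.
Σ(b_i/K_i) = 3.91/2.84 + 9.74/1.87 = 6.585 d.
q = Δh / Σ(b_i/K_i) = 8.72 / 6.585 = 1.324 m/day.
In each layer the seepage velocity is v_i = q/n_i, so the layer transit time is t_i = b_i·n_i / q:
  layer 1 (weathered basalt): t_1 = 3.91 × 0.15 / 1.324 = 0.4429 d
  layer 2 (fine sand): t_2 = 9.74 × 0.27 / 1.324 = 1.986 d
Total t = Σ t_i = 2.429 days.

2.43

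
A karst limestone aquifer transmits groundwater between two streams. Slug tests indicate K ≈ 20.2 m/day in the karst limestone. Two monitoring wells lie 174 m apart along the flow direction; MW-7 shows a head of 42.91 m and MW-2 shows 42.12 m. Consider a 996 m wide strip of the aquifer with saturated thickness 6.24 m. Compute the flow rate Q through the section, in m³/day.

570

Cross-sectional area A = 996 × 6.24 = 6215 m².
Hydraulic gradient i = (42.91 − 42.12) / 174 = 0.79 / 174 = 0.004540.
Darcy's law: Q = K · A · i = 20.20 × 6215 × 0.004540 = 570.0 m³/day.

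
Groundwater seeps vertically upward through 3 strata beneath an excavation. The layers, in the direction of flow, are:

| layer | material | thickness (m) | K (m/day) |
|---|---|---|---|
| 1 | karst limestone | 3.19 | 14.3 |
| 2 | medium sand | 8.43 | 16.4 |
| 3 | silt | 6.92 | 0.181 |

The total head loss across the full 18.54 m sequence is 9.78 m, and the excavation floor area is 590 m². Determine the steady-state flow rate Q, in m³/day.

148

Flow is perpendicular to layering, so the layers act in series and the equivalent K is the thickness-weighted harmonic mean.
Total thickness L = 3.19 + 8.43 + 6.92 = 18.54 m.
Σ(b_i/K_i) = 3.19/14.3 + 8.43/16.4 + 6.92/0.181 = 38.97 d.
K_eq = L / Σ(b_i/K_i) = 18.54 / 38.97 = 0.4758 m/day.
Q = K_eq · A · (Δh/L) = 0.4758 × 590 × (9.78/18.54) = 148.1 m³/day.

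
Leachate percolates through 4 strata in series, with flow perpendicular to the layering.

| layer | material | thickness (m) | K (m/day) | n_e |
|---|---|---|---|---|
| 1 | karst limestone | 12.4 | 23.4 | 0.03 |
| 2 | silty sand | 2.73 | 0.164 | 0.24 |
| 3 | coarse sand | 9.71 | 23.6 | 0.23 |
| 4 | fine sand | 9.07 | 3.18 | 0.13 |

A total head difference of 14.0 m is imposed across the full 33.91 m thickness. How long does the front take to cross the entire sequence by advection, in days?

6.48

With flow normal to the layers, continuity requires the same specific discharge q through every layer.
Σ(b_i/K_i) = 12.4/23.4 + 2.73/0.164 + 9.71/23.6 + 9.07/3.18 = 20.44 d.
q = Δh / Σ(b_i/K_i) = 14.0 / 20.44 = 0.6849 m/day.
In each layer the seepage velocity is v_i = q/n_i, so the layer transit time is t_i = b_i·n_i / q:
  layer 1 (karst limestone): t_1 = 12.4 × 0.03 / 0.6849 = 0.5431 d
  layer 2 (silty sand): t_2 = 2.73 × 0.24 / 0.6849 = 0.9566 d
  layer 3 (coarse sand): t_3 = 9.71 × 0.23 / 0.6849 = 3.261 d
  layer 4 (fine sand): t_4 = 9.07 × 0.13 / 0.6849 = 1.721 d
Total t = Σ t_i = 6.482 days.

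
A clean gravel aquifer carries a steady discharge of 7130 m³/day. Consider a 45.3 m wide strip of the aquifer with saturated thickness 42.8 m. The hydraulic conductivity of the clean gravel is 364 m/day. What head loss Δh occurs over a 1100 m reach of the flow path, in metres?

11.1

Cross-sectional area A = 45.3 × 42.8 = 1939 m².
From Q = K·A·i, i = Q / (K·A) = 7130 / (364.0 × 1939) = 0.01010.
Head loss Δh = i · L = 0.01010 × 1100 = 11.11 m.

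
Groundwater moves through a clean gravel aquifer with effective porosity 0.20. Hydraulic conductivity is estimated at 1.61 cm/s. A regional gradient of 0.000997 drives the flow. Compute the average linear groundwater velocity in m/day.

Convert K: 1.61 cm/s × 864 = 1391 m/day.
Hydraulic gradient i = 0.000997.
Darcy flux q = K · i = 1391 × 0.0009970 = 1.387 m/day.
Seepage velocity v = q / n_e = 1.387 / 0.20 = 6.934 m/day.

6.93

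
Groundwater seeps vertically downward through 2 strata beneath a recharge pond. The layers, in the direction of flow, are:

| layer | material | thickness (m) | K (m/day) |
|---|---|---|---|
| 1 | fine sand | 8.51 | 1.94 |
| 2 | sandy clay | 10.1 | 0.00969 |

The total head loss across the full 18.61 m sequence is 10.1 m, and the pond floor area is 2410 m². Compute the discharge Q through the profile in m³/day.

Flow is perpendicular to layering, so the layers act in series and the equivalent K is the thickness-weighted harmonic mean.
Total thickness L = 8.51 + 10.1 = 18.61 m.
Σ(b_i/K_i) = 8.51/1.94 + 10.1/0.00969 = 1047 d.
K_eq = L / Σ(b_i/K_i) = 18.61 / 1047 = 0.01778 m/day.
Q = K_eq · A · (Δh/L) = 0.01778 × 2410 × (10.1/18.61) = 23.26 m³/day.

23.3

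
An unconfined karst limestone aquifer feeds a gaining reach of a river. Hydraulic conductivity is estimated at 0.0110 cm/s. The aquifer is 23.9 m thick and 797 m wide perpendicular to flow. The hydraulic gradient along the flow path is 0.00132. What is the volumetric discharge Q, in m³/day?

Convert K: 0.0110 cm/s × 864 = 9.504 m/day.
Cross-sectional area A = 797 × 23.9 = 19048 m².
Hydraulic gradient i = 0.00132.
Darcy's law: Q = K · A · i = 9.504 × 19048 × 0.001320 = 239.0 m³/day.

239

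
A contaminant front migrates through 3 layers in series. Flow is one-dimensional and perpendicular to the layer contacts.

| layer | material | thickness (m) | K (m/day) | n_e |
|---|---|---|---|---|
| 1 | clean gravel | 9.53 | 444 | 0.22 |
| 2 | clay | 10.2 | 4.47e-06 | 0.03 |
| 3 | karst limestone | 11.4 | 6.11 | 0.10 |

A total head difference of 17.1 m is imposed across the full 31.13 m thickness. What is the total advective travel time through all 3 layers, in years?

1290

With flow normal to the layers, continuity requires the same specific discharge q through every layer.
Σ(b_i/K_i) = 9.53/444 + 10.2/4.47e-06 + 11.4/6.11 = 2.282e+06 d.
q = Δh / Σ(b_i/K_i) = 17.1 / 2.282e+06 = 7.494e-06 m/day.
In each layer the seepage velocity is v_i = q/n_i, so the layer transit time is t_i = b_i·n_i / q:
  layer 1 (clean gravel): t_1 = 9.53 × 0.22 / 7.494e-06 = 2.798e+05 d
  layer 2 (clay): t_2 = 10.2 × 0.03 / 7.494e-06 = 40834 d
  layer 3 (karst limestone): t_3 = 11.4 × 0.10 / 7.494e-06 = 1.521e+05 d
Total t = Σ t_i = 4.727e+05 days = 1294 years.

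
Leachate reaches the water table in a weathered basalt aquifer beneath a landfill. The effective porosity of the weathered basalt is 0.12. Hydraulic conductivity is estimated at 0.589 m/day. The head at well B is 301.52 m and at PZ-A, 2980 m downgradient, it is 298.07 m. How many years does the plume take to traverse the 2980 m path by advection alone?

Hydraulic gradient i = (301.52 − 298.07) / 2980 = 3.45 / 2980 = 0.001158.
Darcy flux q = K · i = 0.5890 × 0.001158 = 0.0006819 m/day.
Seepage velocity v = q / n_e = 0.0006819 / 0.12 = 0.005682 m/day.
Travel time t = L / v = 2980 / 0.005682 = 5.244e+05 days = 1436 years.

1440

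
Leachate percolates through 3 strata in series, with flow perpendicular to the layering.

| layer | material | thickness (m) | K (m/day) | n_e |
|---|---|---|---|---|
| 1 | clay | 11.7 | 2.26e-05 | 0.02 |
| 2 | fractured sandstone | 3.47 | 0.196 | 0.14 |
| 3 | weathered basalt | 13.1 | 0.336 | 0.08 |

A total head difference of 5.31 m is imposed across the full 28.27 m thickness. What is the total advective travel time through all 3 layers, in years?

472

With flow normal to the layers, continuity requires the same specific discharge q through every layer.
Σ(b_i/K_i) = 11.7/2.26e-05 + 3.47/0.196 + 13.1/0.336 = 5.178e+05 d.
q = Δh / Σ(b_i/K_i) = 5.31 / 5.178e+05 = 1.026e-05 m/day.
In each layer the seepage velocity is v_i = q/n_i, so the layer transit time is t_i = b_i·n_i / q:
  layer 1 (clay): t_1 = 11.7 × 0.02 / 1.026e-05 = 22816 d
  layer 2 (fractured sandstone): t_2 = 3.47 × 0.14 / 1.026e-05 = 47368 d
  layer 3 (weathered basalt): t_3 = 13.1 × 0.08 / 1.026e-05 = 1.022e+05 d
Total t = Σ t_i = 1.724e+05 days = 471.9 years.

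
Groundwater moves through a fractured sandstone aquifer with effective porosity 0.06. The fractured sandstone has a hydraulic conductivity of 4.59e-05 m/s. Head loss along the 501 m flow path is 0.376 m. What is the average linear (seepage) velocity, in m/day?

0.0496

Convert K: 4.59e-05 m/s × 86400 = 3.966 m/day.
Hydraulic gradient i = Δh / L = 0.376 / 501 = 0.0007505.
Darcy flux q = K · i = 3.966 × 0.0007505 = 0.002976 m/day.
Seepage velocity v = q / n_e = 0.002976 / 0.06 = 0.04960 m/day.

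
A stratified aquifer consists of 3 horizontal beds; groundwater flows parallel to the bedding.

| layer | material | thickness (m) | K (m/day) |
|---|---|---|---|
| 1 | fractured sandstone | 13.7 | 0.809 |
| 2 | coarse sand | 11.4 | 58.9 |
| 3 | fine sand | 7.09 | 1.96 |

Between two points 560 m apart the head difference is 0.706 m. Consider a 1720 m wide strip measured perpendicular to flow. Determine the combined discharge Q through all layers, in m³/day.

Flow is parallel to layering, so each bed carries its own Darcy discharge and the transmissivities add.
Σ(K_i·b_i) = 0.809×13.7 + 58.9×11.4 + 1.96×7.09 = 696.4 m²/day.
Hydraulic gradient i = Δh / L = 0.706 / 560 = 0.001261.
Q = Σ(K_i·b_i) · W · i = 696.4 × 1720 × 0.001261 = 1510 m³/day.

1510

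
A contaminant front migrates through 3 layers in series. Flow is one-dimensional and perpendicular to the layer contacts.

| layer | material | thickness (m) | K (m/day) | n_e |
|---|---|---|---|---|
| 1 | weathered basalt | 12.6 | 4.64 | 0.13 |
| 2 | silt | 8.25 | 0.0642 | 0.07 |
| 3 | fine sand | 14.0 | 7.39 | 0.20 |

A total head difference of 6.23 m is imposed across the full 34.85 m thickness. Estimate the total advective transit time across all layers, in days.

With flow normal to the layers, continuity requires the same specific discharge q through every layer.
Σ(b_i/K_i) = 12.6/4.64 + 8.25/0.0642 + 14.0/7.39 = 133.1 d.
q = Δh / Σ(b_i/K_i) = 6.23 / 133.1 = 0.04680 m/day.
In each layer the seepage velocity is v_i = q/n_i, so the layer transit time is t_i = b_i·n_i / q:
  layer 1 (weathered basalt): t_1 = 12.6 × 0.13 / 0.04680 = 35.00 d
  layer 2 (silt): t_2 = 8.25 × 0.07 / 0.04680 = 12.34 d
  layer 3 (fine sand): t_3 = 14.0 × 0.20 / 0.04680 = 59.83 d
Total t = Σ t_i = 107.2 days.

107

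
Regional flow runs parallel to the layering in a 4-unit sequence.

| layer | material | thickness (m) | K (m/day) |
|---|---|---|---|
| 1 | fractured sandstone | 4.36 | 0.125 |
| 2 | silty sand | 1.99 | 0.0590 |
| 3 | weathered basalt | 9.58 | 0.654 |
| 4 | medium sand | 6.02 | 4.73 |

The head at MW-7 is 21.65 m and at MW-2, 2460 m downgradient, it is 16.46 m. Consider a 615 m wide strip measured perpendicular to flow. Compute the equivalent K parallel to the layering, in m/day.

Flow is parallel to layering, so each bed carries its own Darcy discharge and the transmissivities add.
Σ(K_i·b_i) = 0.125×4.36 + 0.0590×1.99 + 0.654×9.58 + 4.73×6.02 = 35.40 m²/day.
Total thickness b = 21.95 m, so K_eq = Σ(K_i·b_i)/b = 1.613 m/day.

1.61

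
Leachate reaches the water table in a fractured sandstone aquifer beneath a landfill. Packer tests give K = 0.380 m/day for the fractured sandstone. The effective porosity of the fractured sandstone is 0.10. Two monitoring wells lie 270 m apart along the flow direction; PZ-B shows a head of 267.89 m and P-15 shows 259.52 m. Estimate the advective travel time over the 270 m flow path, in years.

Hydraulic gradient i = (267.89 − 259.52) / 270 = 8.37 / 270 = 0.03100.
Darcy flux q = K · i = 0.3800 × 0.03100 = 0.01178 m/day.
Seepage velocity v = q / n_e = 0.01178 / 0.10 = 0.1178 m/day.
Travel time t = L / v = 270 / 0.1178 = 2292 days = 6.275 years.

6.28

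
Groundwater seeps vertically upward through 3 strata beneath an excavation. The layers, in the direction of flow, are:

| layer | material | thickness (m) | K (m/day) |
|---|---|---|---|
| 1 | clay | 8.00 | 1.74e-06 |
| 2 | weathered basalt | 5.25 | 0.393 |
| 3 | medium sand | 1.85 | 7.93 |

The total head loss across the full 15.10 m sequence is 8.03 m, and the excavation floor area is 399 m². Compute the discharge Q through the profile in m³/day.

0.000697

Flow is perpendicular to layering, so the layers act in series and the equivalent K is the thickness-weighted harmonic mean.
Total thickness L = 8.00 + 5.25 + 1.85 = 15.10 m.
Σ(b_i/K_i) = 8.00/1.74e-06 + 5.25/0.393 + 1.85/7.93 = 4.598e+06 d.
K_eq = L / Σ(b_i/K_i) = 15.10 / 4.598e+06 = 3.284e-06 m/day.
Q = K_eq · A · (Δh/L) = 3.284e-06 × 399 × (8.03/15.10) = 0.0006969 m³/day.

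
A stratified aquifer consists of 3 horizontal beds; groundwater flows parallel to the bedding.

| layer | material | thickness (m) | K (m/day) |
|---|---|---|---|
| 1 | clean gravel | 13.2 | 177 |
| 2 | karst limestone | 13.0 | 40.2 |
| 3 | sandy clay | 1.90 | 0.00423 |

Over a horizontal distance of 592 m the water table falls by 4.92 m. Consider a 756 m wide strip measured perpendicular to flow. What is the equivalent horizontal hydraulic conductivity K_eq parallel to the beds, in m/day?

Flow is parallel to layering, so each bed carries its own Darcy discharge and the transmissivities add.
Σ(K_i·b_i) = 177×13.2 + 40.2×13.0 + 0.00423×1.90 = 2859 m²/day.
Total thickness b = 28.10 m, so K_eq = Σ(K_i·b_i)/b = 101.7 m/day.

102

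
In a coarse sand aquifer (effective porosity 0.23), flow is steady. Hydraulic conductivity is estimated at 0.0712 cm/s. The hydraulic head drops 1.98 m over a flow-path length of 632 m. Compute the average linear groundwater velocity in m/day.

0.838

Convert K: 0.0712 cm/s × 864 = 61.52 m/day.
Hydraulic gradient i = Δh / L = 1.98 / 632 = 0.003133.
Darcy flux q = K · i = 61.52 × 0.003133 = 0.1927 m/day.
Seepage velocity v = q / n_e = 0.1927 / 0.23 = 0.8379 m/day.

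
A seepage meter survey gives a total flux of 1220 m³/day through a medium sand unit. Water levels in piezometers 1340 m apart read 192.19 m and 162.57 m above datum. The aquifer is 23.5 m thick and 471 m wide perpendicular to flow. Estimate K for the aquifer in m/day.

4.99

Cross-sectional area A = 471 × 23.5 = 11068 m².
Hydraulic gradient i = (192.19 − 162.57) / 1340 = 29.62 / 1340 = 0.02210.
From Q = K·A·i, K = Q / (A·i) = 1220 / (11068 × 0.02210) = 4.986 m/day.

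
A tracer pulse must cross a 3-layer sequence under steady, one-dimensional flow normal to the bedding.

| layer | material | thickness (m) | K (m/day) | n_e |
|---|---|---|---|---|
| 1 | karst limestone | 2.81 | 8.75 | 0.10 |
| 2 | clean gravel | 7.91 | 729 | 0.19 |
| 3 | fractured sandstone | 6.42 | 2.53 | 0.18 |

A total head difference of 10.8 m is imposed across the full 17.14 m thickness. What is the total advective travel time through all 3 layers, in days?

0.781

With flow normal to the layers, continuity requires the same specific discharge q through every layer.
Σ(b_i/K_i) = 2.81/8.75 + 7.91/729 + 6.42/2.53 = 2.870 d.
q = Δh / Σ(b_i/K_i) = 10.8 / 2.870 = 3.764 m/day.
In each layer the seepage velocity is v_i = q/n_i, so the layer transit time is t_i = b_i·n_i / q:
  layer 1 (karst limestone): t_1 = 2.81 × 0.10 / 3.764 = 0.07466 d
  layer 2 (clean gravel): t_2 = 7.91 × 0.19 / 3.764 = 0.3993 d
  layer 3 (fractured sandstone): t_3 = 6.42 × 0.18 / 3.764 = 0.3070 d
Total t = Σ t_i = 0.7810 days.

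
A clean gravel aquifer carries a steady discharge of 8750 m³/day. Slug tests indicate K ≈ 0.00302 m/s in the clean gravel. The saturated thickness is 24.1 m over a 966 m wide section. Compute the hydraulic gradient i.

Convert K: 0.00302 m/s × 86400 = 260.9 m/day.
Cross-sectional area A = 966 × 24.1 = 23281 m².
From Q = K·A·i, i = Q / (K·A) = 8750 / (260.9 × 23281) = 0.001440.

0.00144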